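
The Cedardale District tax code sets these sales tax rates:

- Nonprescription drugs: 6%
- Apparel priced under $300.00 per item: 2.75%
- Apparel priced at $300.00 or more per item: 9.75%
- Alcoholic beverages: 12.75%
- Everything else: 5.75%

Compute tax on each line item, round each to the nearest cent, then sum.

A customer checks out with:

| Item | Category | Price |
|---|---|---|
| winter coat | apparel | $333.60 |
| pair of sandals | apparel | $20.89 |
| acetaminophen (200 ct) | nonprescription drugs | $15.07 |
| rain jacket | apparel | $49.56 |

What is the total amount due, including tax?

$454.48

Winter coat $333.60: apparel, $300.00 or more → 9.75% → $32.53
Pair of sandals $20.89: apparel, under $300.00 → 2.75% → $0.57
Acetaminophen (200 ct) $15.07: nonprescription drugs → 6% → $0.90
Rain jacket $49.56: apparel, under $300.00 → 2.75% → $1.36
Subtotal = $419.12; tax = $35.36; total due = $454.48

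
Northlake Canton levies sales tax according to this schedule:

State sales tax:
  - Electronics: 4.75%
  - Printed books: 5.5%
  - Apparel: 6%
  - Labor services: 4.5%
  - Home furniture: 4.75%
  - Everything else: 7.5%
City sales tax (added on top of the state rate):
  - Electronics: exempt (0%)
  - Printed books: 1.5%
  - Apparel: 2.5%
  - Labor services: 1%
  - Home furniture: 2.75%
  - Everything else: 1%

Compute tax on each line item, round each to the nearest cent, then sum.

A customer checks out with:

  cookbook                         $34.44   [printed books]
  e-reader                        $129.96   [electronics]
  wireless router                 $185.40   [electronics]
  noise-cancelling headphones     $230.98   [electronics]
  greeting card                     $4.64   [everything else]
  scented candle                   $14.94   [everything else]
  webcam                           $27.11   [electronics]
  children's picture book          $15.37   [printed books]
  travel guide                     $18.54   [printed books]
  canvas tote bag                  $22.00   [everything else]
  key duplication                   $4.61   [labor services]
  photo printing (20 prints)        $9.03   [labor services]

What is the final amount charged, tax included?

Cookbook $34.44: printed books → 5.5% + 1.5% city = 7% → $2.41
E-reader $129.96: electronics → 4.75% + 0% city = 4.75% → $6.17
Wireless router $185.40: electronics → 4.75% + 0% city = 4.75% → $8.81
Noise-cancelling headphones $230.98: electronics → 4.75% + 0% city = 4.75% → $10.97
Greeting card $4.64: everything else → 7.5% + 1% city = 8.5% → $0.39
Scented candle $14.94: everything else → 7.5% + 1% city = 8.5% → $1.27
Webcam $27.11: electronics → 4.75% + 0% city = 4.75% → $1.29
Children's picture book $15.37: printed books → 5.5% + 1.5% city = 7% → $1.08
Travel guide $18.54: printed books → 5.5% + 1.5% city = 7% → $1.30
Canvas tote bag $22.00: everything else → 7.5% + 1% city = 8.5% → $1.87
Key duplication $4.61: labor services → 4.5% + 1% city = 5.5% → $0.25
Photo printing (20 prints) $9.03: labor services → 4.5% + 1% city = 5.5% → $0.50
Subtotal = $697.02; tax = $36.31; total due = $733.33

$733.33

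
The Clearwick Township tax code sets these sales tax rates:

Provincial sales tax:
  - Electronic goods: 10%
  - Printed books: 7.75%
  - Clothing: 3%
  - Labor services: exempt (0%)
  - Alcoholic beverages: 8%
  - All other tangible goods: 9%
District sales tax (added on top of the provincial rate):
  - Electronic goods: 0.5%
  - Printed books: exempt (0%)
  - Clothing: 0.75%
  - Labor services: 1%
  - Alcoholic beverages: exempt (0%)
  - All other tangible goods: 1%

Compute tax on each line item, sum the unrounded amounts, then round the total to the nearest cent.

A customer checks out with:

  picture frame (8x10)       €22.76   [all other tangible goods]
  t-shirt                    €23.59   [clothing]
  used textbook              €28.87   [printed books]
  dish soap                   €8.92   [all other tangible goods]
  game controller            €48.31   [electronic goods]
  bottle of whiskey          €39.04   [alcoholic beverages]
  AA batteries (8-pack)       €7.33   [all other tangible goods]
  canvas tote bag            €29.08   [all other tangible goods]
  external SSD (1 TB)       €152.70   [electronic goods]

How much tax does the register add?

€34.16

Picture frame (8x10) €22.76: all other tangible goods → 9% + 1% district = 10% → €2.276
T-shirt €23.59: clothing → 3% + 0.75% district = 3.75% → €0.884625
Used textbook €28.87: printed books → 7.75% + 0% district = 7.75% → €2.237425
Dish soap €8.92: all other tangible goods → 9% + 1% district = 10% → €0.892
Game controller €48.31: electronic goods → 10% + 0.5% district = 10.5% → €5.07255
Bottle of whiskey €39.04: alcoholic beverages → 8% + 0% district = 8% → €3.1232
AA batteries (8-pack) €7.33: all other tangible goods → 9% + 1% district = 10% → €0.733
Canvas tote bag €29.08: all other tangible goods → 9% + 1% district = 10% → €2.908
External SSD (1 TB) €152.70: electronic goods → 10% + 0.5% district = 10.5% → €16.0335
Unrounded tax sum = €34.1603 → €34.16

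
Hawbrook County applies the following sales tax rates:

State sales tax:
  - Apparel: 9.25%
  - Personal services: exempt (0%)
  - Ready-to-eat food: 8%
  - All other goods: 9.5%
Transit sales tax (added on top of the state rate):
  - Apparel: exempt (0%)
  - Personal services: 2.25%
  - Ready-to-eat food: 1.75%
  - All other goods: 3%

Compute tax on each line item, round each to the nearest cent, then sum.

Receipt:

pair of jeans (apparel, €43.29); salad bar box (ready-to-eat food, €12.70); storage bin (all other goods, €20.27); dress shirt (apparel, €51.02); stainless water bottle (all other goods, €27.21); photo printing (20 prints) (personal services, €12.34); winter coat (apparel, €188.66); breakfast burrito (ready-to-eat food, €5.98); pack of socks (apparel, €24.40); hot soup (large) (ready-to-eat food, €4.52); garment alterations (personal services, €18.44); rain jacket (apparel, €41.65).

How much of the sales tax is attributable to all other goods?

Storage bin €20.27: all other goods → 9.5% + 3% transit = 12.5% → €2.53
Stainless water bottle €27.21: all other goods → 9.5% + 3% transit = 12.5% → €3.40
Tax on all other goods = €2.53 + €3.40 = €5.93

€5.93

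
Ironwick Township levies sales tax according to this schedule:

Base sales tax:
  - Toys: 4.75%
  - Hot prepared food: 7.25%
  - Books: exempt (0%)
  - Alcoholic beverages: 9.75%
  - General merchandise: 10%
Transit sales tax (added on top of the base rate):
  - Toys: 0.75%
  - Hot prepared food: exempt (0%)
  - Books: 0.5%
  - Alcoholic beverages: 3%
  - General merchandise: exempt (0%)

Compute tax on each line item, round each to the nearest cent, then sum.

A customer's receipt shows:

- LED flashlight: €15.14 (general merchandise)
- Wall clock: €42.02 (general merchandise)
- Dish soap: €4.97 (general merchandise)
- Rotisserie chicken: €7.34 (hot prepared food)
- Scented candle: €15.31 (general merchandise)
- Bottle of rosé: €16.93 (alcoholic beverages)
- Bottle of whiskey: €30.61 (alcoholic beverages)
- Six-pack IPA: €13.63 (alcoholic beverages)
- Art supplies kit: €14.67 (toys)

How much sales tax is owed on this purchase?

LED flashlight €15.14: general merchandise → 10% + 0% transit = 10% → €1.51
Wall clock €42.02: general merchandise → 10% + 0% transit = 10% → €4.20
Dish soap €4.97: general merchandise → 10% + 0% transit = 10% → €0.50
Rotisserie chicken €7.34: hot prepared food → 7.25% + 0% transit = 7.25% → €0.53
Scented candle €15.31: general merchandise → 10% + 0% transit = 10% → €1.53
Bottle of rosé €16.93: alcoholic beverages → 9.75% + 3% transit = 12.75% → €2.16
Bottle of whiskey €30.61: alcoholic beverages → 9.75% + 3% transit = 12.75% → €3.90
Six-pack IPA €13.63: alcoholic beverages → 9.75% + 3% transit = 12.75% → €1.74
Art supplies kit €14.67: toys → 4.75% + 0.75% transit = 5.5% → €0.81
Total tax = €1.51 + €4.20 + €0.50 + €0.53 + €1.53 + €2.16 + €3.90 + €1.74 + €0.81 = €16.88

€16.88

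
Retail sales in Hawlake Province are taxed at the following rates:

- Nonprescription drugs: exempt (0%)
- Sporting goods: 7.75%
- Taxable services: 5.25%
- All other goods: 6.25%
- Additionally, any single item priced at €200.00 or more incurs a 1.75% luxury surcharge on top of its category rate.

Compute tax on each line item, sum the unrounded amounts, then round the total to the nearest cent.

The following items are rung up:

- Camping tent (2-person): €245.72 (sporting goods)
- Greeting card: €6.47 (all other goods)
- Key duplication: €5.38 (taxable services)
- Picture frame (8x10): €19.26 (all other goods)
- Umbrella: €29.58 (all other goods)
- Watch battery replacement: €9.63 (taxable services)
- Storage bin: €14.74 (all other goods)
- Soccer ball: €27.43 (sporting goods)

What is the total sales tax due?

Camping tent (2-person) €245.72: sporting goods → 7.75% + 1.75% surcharge = 9.5% → €23.3434
Greeting card €6.47: all other goods → 6.25% → €0.404375
Key duplication €5.38: taxable services → 5.25% → €0.28245
Picture frame (8x10) €19.26: all other goods → 6.25% → €1.20375
Umbrella €29.58: all other goods → 6.25% → €1.84875
Watch battery replacement €9.63: taxable services → 5.25% → €0.505575
Storage bin €14.74: all other goods → 6.25% → €0.92125
Soccer ball €27.43: sporting goods → 7.75% → €2.125825
Unrounded tax sum = €30.635375 → €30.64

€30.64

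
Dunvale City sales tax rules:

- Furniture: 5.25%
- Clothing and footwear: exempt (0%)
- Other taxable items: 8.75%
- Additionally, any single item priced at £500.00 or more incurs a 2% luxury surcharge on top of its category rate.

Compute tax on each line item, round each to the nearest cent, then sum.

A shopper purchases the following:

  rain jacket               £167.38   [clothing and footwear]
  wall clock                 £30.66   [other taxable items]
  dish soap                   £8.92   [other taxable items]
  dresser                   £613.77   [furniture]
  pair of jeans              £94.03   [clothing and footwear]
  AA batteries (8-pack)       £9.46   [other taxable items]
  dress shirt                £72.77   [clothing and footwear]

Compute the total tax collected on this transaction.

Rain jacket £167.38: clothing and footwear → 0% → £0.00
Wall clock £30.66: other taxable items → 8.75% → £2.68
Dish soap £8.92: other taxable items → 8.75% → £0.78
Dresser £613.77: furniture → 5.25% + 2% surcharge = 7.25% → £44.50
Pair of jeans £94.03: clothing and footwear → 0% → £0.00
AA batteries (8-pack) £9.46: other taxable items → 8.75% → £0.83
Dress shirt £72.77: clothing and footwear → 0% → £0.00
Total tax = £2.68 + £0.78 + £44.50 + £0.83 = £48.79

£48.79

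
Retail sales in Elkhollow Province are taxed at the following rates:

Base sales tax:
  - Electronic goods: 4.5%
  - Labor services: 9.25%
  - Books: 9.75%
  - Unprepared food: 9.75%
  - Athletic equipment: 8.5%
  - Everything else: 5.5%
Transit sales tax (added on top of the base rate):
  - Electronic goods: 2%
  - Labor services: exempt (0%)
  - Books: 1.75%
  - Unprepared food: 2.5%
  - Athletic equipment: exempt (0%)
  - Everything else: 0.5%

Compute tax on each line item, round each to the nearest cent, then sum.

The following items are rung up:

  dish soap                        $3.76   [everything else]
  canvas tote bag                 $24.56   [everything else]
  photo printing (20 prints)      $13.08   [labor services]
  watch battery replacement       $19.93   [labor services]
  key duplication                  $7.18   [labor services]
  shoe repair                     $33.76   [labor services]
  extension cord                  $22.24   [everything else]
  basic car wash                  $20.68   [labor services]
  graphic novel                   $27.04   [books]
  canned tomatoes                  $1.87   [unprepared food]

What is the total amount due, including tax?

$189.21

Dish soap $3.76: everything else → 5.5% + 0.5% transit = 6% → $0.23
Canvas tote bag $24.56: everything else → 5.5% + 0.5% transit = 6% → $1.47
Photo printing (20 prints) $13.08: labor services → 9.25% + 0% transit = 9.25% → $1.21
Watch battery replacement $19.93: labor services → 9.25% + 0% transit = 9.25% → $1.84
Key duplication $7.18: labor services → 9.25% + 0% transit = 9.25% → $0.66
Shoe repair $33.76: labor services → 9.25% + 0% transit = 9.25% → $3.12
Extension cord $22.24: everything else → 5.5% + 0.5% transit = 6% → $1.33
Basic car wash $20.68: labor services → 9.25% + 0% transit = 9.25% → $1.91
Graphic novel $27.04: books → 9.75% + 1.75% transit = 11.5% → $3.11
Canned tomatoes $1.87: unprepared food → 9.75% + 2.5% transit = 12.25% → $0.23
Subtotal = $174.10; tax = $15.11; total due = $189.21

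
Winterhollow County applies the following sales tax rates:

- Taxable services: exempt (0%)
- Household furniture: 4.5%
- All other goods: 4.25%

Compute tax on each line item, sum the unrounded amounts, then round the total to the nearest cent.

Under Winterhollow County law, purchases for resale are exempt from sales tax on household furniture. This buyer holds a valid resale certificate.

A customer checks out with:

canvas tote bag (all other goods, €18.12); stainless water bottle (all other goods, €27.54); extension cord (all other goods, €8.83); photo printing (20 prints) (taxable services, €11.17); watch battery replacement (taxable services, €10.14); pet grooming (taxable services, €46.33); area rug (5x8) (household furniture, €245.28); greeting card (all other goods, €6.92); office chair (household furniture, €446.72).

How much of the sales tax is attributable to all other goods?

Canvas tote bag €18.12: all other goods → 4.25% → €0.7701
Stainless water bottle €27.54: all other goods → 4.25% → €1.17045
Extension cord €8.83: all other goods → 4.25% → €0.375275
Greeting card €6.92: all other goods → 4.25% → €0.2941
Tax on all other goods: unrounded sum = €2.609925 → €2.61

€2.61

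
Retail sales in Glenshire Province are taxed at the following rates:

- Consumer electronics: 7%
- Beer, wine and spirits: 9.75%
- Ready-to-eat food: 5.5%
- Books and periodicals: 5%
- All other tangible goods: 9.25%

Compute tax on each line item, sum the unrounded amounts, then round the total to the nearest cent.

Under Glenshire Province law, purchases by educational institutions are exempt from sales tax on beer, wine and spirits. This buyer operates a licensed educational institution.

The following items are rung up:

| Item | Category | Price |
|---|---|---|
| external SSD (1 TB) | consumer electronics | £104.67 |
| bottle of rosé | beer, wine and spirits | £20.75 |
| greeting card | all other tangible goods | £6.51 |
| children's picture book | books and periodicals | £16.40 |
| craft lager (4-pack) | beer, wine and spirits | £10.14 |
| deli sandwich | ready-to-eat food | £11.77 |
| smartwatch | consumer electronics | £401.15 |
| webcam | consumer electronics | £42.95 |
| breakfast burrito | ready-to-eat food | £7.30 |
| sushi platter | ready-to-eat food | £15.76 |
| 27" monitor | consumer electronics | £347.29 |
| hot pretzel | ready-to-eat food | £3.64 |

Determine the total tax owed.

External SSD (1 TB) £104.67: consumer electronics → 7% → £7.3269
Bottle of rosé £20.75: beer, wine and spirits, buyer-exempt → 0% → £0.00
Greeting card £6.51: all other tangible goods → 9.25% → £0.602175
Children's picture book £16.40: books and periodicals → 5% → £0.82
Craft lager (4-pack) £10.14: beer, wine and spirits, buyer-exempt → 0% → £0.00
Deli sandwich £11.77: ready-to-eat food → 5.5% → £0.64735
Smartwatch £401.15: consumer electronics → 7% → £28.0805
Webcam £42.95: consumer electronics → 7% → £3.0065
Breakfast burrito £7.30: ready-to-eat food → 5.5% → £0.4015
Sushi platter £15.76: ready-to-eat food → 5.5% → £0.8668
27" monitor £347.29: consumer electronics → 7% → £24.3103
Hot pretzel £3.64: ready-to-eat food → 5.5% → £0.2002
Unrounded tax sum = £66.262225 → £66.26

£66.26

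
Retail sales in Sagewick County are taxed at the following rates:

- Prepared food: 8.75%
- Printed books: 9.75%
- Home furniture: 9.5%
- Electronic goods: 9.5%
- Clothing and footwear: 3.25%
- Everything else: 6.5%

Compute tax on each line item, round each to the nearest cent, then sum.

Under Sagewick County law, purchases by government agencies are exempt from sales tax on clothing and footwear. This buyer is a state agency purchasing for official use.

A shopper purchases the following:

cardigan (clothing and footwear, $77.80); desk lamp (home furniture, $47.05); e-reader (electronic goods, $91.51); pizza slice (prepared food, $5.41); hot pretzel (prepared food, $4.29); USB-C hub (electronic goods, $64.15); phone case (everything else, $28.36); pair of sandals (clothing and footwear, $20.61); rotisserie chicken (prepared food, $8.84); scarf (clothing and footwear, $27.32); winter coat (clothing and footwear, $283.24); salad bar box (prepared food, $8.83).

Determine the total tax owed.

$23.48

Cardigan $77.80: clothing and footwear, buyer-exempt → 0% → $0.00
Desk lamp $47.05: home furniture → 9.5% → $4.47
E-reader $91.51: electronic goods → 9.5% → $8.69
Pizza slice $5.41: prepared food → 8.75% → $0.47
Hot pretzel $4.29: prepared food → 8.75% → $0.38
USB-C hub $64.15: electronic goods → 9.5% → $6.09
Phone case $28.36: everything else → 6.5% → $1.84
Pair of sandals $20.61: clothing and footwear, buyer-exempt → 0% → $0.00
Rotisserie chicken $8.84: prepared food → 8.75% → $0.77
Scarf $27.32: clothing and footwear, buyer-exempt → 0% → $0.00
Winter coat $283.24: clothing and footwear, buyer-exempt → 0% → $0.00
Salad bar box $8.83: prepared food → 8.75% → $0.77
Total tax = $4.47 + $8.69 + $0.47 + $0.38 + $6.09 + $1.84 + $0.77 + $0.77 = $23.48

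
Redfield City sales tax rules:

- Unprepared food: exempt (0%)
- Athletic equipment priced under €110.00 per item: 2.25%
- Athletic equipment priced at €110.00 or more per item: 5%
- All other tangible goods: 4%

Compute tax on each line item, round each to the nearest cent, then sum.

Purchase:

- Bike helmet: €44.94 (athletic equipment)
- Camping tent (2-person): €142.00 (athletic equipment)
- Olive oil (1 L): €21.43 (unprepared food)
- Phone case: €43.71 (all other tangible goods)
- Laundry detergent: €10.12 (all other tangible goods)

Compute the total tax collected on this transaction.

€10.26

Bike helmet €44.94: athletic equipment, under €110.00 → 2.25% → €1.01
Camping tent (2-person) €142.00: athletic equipment, €110.00 or more → 5% → €7.10
Olive oil (1 L) €21.43: unprepared food → 0% → €0.00
Phone case €43.71: all other tangible goods → 4% → €1.75
Laundry detergent €10.12: all other tangible goods → 4% → €0.40
Total tax = €1.01 + €7.10 + €1.75 + €0.40 = €10.26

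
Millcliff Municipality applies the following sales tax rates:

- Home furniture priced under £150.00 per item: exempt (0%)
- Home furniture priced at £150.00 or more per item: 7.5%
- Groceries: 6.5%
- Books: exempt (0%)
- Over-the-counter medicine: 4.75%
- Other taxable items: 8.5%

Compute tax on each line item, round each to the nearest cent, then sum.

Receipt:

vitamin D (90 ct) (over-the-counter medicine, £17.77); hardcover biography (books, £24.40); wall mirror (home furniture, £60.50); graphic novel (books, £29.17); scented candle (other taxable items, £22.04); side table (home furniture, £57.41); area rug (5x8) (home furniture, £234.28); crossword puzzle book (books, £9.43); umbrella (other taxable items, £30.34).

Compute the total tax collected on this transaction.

Vitamin D (90 ct) £17.77: over-the-counter medicine → 4.75% → £0.84
Hardcover biography £24.40: books → 0% → £0.00
Wall mirror £60.50: home furniture, under £150.00 → 0% → £0.00
Graphic novel £29.17: books → 0% → £0.00
Scented candle £22.04: other taxable items → 8.5% → £1.87
Side table £57.41: home furniture, under £150.00 → 0% → £0.00
Area rug (5x8) £234.28: home furniture, £150.00 or more → 7.5% → £17.57
Crossword puzzle book £9.43: books → 0% → £0.00
Umbrella £30.34: other taxable items → 8.5% → £2.58
Total tax = £0.84 + £1.87 + £17.57 + £2.58 = £22.86

£22.86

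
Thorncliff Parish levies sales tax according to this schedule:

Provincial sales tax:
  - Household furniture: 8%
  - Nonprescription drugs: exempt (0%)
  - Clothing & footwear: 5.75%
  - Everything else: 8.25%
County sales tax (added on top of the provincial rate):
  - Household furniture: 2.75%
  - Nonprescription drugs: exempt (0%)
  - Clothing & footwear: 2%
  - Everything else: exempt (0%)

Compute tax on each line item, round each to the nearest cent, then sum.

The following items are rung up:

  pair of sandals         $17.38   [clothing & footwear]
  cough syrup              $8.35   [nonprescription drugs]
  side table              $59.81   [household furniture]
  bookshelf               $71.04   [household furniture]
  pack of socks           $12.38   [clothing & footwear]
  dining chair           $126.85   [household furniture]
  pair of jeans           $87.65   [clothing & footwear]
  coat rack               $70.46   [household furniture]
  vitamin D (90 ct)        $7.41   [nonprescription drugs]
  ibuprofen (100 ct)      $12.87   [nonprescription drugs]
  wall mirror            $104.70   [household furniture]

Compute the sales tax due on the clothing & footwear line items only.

Pair of sandals $17.38: clothing & footwear → 5.75% + 2% county = 7.75% → $1.35
Pack of socks $12.38: clothing & footwear → 5.75% + 2% county = 7.75% → $0.96
Pair of jeans $87.65: clothing & footwear → 5.75% + 2% county = 7.75% → $6.79
Tax on clothing & footwear = $1.35 + $0.96 + $6.79 = $9.10

$9.10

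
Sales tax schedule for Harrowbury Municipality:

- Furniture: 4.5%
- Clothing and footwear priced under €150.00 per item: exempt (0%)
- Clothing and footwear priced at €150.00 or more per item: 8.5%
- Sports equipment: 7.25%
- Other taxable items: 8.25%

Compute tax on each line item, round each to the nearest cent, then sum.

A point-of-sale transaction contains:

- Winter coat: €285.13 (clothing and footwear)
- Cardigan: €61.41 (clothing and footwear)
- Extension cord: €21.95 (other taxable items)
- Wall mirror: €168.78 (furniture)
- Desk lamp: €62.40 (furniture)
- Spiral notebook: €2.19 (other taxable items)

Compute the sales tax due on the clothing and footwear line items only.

Winter coat €285.13: clothing and footwear, €150.00 or more → 8.5% → €24.24
Cardigan €61.41: clothing and footwear, under €150.00 → 0% → €0.00
Tax on clothing and footwear = €24.24 + €0.00 = €24.24

€24.24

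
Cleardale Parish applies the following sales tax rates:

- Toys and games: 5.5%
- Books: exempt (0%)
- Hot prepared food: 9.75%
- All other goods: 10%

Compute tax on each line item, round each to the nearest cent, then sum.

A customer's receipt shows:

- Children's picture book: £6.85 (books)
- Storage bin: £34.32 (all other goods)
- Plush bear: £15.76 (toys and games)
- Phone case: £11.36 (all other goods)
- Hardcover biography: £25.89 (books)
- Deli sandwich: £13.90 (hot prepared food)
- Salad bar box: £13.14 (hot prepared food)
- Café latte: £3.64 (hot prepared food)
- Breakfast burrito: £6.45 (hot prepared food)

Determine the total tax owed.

£9.06

Children's picture book £6.85: books → 0% → £0.00
Storage bin £34.32: all other goods → 10% → £3.43
Plush bear £15.76: toys and games → 5.5% → £0.87
Phone case £11.36: all other goods → 10% → £1.14
Hardcover biography £25.89: books → 0% → £0.00
Deli sandwich £13.90: hot prepared food → 9.75% → £1.36
Salad bar box £13.14: hot prepared food → 9.75% → £1.28
Café latte £3.64: hot prepared food → 9.75% → £0.35
Breakfast burrito £6.45: hot prepared food → 9.75% → £0.63
Total tax = £3.43 + £0.87 + £1.14 + £1.36 + £1.28 + £0.35 + £0.63 = £9.06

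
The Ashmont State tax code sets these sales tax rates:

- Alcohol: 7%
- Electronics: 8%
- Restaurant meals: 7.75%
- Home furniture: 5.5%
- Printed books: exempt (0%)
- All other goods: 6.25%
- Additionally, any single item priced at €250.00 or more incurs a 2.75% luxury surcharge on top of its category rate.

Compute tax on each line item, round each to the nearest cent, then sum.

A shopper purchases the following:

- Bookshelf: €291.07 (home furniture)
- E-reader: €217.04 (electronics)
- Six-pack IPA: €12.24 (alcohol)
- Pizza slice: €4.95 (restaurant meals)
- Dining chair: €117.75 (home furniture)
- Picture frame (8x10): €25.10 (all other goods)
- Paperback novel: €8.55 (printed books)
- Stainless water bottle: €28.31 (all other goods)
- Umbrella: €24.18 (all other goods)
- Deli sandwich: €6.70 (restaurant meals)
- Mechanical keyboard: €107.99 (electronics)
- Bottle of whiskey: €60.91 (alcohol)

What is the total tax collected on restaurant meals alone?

Pizza slice €4.95: restaurant meals → 7.75% → €0.38
Deli sandwich €6.70: restaurant meals → 7.75% → €0.52
Tax on restaurant meals = €0.38 + €0.52 = €0.90

€0.90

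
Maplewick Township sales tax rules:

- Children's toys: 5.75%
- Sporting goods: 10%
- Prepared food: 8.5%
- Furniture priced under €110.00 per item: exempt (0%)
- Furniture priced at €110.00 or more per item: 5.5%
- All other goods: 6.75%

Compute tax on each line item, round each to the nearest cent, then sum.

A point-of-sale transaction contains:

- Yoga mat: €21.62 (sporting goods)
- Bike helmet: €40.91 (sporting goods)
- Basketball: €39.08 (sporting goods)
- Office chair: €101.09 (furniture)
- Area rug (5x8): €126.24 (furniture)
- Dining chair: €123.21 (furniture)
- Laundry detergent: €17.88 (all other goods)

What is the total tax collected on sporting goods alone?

€10.16

Yoga mat €21.62: sporting goods → 10% → €2.16
Bike helmet €40.91: sporting goods → 10% → €4.09
Basketball €39.08: sporting goods → 10% → €3.91
Tax on sporting goods = €2.16 + €4.09 + €3.91 = €10.16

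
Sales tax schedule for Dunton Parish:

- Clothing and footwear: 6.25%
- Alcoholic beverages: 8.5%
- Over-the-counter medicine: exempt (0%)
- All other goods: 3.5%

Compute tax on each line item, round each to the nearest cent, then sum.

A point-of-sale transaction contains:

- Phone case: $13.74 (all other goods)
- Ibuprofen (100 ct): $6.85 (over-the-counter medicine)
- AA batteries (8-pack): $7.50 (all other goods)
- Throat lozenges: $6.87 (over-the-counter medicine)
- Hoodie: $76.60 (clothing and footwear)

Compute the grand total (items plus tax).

$117.09

Phone case $13.74: all other goods → 3.5% → $0.48
Ibuprofen (100 ct) $6.85: over-the-counter medicine → 0% → $0.00
AA batteries (8-pack) $7.50: all other goods → 3.5% → $0.26
Throat lozenges $6.87: over-the-counter medicine → 0% → $0.00
Hoodie $76.60: clothing and footwear → 6.25% → $4.79
Subtotal = $111.56; tax = $5.53; total due = $117.09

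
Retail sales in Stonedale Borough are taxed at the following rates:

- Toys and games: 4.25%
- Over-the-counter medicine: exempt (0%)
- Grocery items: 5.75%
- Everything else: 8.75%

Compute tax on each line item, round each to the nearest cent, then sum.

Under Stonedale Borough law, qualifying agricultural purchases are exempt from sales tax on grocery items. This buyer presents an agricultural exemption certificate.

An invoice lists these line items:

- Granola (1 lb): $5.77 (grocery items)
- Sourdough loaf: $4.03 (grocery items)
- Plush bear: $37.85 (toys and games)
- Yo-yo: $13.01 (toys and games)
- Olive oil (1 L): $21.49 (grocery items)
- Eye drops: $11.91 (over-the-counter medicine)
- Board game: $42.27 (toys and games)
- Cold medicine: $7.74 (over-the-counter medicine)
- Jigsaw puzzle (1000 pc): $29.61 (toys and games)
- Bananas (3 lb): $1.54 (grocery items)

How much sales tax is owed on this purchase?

$5.22

Granola (1 lb) $5.77: grocery items, buyer-exempt → 0% → $0.00
Sourdough loaf $4.03: grocery items, buyer-exempt → 0% → $0.00
Plush bear $37.85: toys and games → 4.25% → $1.61
Yo-yo $13.01: toys and games → 4.25% → $0.55
Olive oil (1 L) $21.49: grocery items, buyer-exempt → 0% → $0.00
Eye drops $11.91: over-the-counter medicine → 0% → $0.00
Board game $42.27: toys and games → 4.25% → $1.80
Cold medicine $7.74: over-the-counter medicine → 0% → $0.00
Jigsaw puzzle (1000 pc) $29.61: toys and games → 4.25% → $1.26
Bananas (3 lb) $1.54: grocery items, buyer-exempt → 0% → $0.00
Total tax = $1.61 + $0.55 + $1.80 + $1.26 = $5.22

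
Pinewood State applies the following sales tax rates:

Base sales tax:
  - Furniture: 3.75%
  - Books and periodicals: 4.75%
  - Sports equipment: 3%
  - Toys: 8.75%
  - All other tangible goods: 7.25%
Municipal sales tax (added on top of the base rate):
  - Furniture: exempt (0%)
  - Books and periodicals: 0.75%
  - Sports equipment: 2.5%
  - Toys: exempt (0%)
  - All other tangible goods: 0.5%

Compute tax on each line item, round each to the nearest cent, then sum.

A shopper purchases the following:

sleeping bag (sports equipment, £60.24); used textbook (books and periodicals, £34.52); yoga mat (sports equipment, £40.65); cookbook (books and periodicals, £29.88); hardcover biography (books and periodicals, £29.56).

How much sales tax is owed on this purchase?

£10.72

Sleeping bag £60.24: sports equipment → 3% + 2.5% municipal = 5.5% → £3.31
Used textbook £34.52: books and periodicals → 4.75% + 0.75% municipal = 5.5% → £1.90
Yoga mat £40.65: sports equipment → 3% + 2.5% municipal = 5.5% → £2.24
Cookbook £29.88: books and periodicals → 4.75% + 0.75% municipal = 5.5% → £1.64
Hardcover biography £29.56: books and periodicals → 4.75% + 0.75% municipal = 5.5% → £1.63
Total tax = £3.31 + £1.90 + £2.24 + £1.64 + £1.63 = £10.72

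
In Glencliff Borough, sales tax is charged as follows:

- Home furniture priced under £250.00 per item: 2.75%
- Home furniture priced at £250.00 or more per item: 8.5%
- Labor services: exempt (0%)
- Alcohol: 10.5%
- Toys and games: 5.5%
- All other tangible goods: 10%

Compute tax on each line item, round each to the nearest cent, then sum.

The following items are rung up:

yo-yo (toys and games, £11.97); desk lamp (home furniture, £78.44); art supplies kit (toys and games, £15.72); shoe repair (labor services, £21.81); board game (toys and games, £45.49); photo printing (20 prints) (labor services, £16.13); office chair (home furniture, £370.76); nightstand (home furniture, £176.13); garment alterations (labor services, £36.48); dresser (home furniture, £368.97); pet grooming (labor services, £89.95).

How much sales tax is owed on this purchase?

£73.89

Yo-yo £11.97: toys and games → 5.5% → £0.66
Desk lamp £78.44: home furniture, under £250.00 → 2.75% → £2.16
Art supplies kit £15.72: toys and games → 5.5% → £0.86
Shoe repair £21.81: labor services → 0% → £0.00
Board game £45.49: toys and games → 5.5% → £2.50
Photo printing (20 prints) £16.13: labor services → 0% → £0.00
Office chair £370.76: home furniture, £250.00 or more → 8.5% → £31.51
Nightstand £176.13: home furniture, under £250.00 → 2.75% → £4.84
Garment alterations £36.48: labor services → 0% → £0.00
Dresser £368.97: home furniture, £250.00 or more → 8.5% → £31.36
Pet grooming £89.95: labor services → 0% → £0.00
Total tax = £0.66 + £2.16 + £0.86 + £2.50 + £31.51 + £4.84 + £31.36 = £73.89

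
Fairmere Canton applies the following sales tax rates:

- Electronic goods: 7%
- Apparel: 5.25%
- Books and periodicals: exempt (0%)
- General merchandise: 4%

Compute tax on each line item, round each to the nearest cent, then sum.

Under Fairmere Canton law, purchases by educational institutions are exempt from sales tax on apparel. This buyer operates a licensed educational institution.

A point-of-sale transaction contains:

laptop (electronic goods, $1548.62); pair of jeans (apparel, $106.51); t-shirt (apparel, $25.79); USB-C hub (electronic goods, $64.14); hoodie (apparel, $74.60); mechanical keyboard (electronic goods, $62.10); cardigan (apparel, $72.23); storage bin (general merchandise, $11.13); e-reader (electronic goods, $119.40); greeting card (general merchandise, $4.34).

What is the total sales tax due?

Laptop $1548.62: electronic goods → 7% → $108.40
Pair of jeans $106.51: apparel, buyer-exempt → 0% → $0.00
T-shirt $25.79: apparel, buyer-exempt → 0% → $0.00
USB-C hub $64.14: electronic goods → 7% → $4.49
Hoodie $74.60: apparel, buyer-exempt → 0% → $0.00
Mechanical keyboard $62.10: electronic goods → 7% → $4.35
Cardigan $72.23: apparel, buyer-exempt → 0% → $0.00
Storage bin $11.13: general merchandise → 4% → $0.45
E-reader $119.40: electronic goods → 7% → $8.36
Greeting card $4.34: general merchandise → 4% → $0.17
Total tax = $108.40 + $4.49 + $4.35 + $0.45 + $8.36 + $0.17 = $126.22

$126.22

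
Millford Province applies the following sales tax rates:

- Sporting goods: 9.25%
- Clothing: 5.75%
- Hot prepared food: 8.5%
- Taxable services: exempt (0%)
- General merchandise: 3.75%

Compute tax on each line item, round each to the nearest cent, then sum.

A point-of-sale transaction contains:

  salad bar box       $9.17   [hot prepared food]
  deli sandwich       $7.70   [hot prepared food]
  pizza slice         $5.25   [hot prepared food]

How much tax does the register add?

Salad bar box $9.17: hot prepared food → 8.5% → $0.78
Deli sandwich $7.70: hot prepared food → 8.5% → $0.65
Pizza slice $5.25: hot prepared food → 8.5% → $0.45
Total tax = $0.78 + $0.65 + $0.45 = $1.88

$1.88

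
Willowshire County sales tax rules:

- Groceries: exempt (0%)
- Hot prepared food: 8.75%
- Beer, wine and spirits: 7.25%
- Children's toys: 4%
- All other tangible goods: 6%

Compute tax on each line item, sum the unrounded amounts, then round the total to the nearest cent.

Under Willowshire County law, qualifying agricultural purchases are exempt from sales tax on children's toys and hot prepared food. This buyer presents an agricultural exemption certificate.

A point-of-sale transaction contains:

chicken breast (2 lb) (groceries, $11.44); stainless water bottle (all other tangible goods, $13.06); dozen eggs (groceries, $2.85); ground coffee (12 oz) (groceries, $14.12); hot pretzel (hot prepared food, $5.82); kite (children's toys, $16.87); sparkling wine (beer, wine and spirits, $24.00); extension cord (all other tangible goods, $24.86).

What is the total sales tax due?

Chicken breast (2 lb) $11.44: groceries → 0% → $0.00
Stainless water bottle $13.06: all other tangible goods → 6% → $0.7836
Dozen eggs $2.85: groceries → 0% → $0.00
Ground coffee (12 oz) $14.12: groceries → 0% → $0.00
Hot pretzel $5.82: hot prepared food, buyer-exempt → 0% → $0.00
Kite $16.87: children's toys, buyer-exempt → 0% → $0.00
Sparkling wine $24.00: beer, wine and spirits → 7.25% → $1.74
Extension cord $24.86: all other tangible goods → 6% → $1.4916
Unrounded tax sum = $4.0152 → $4.02

$4.02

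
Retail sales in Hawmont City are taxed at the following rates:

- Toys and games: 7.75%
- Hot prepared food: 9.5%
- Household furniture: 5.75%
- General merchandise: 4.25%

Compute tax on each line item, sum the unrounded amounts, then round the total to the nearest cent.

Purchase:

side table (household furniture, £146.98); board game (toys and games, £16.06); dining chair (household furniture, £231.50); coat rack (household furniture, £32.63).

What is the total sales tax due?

£24.88

Side table £146.98: household furniture → 5.75% → £8.45135
Board game £16.06: toys and games → 7.75% → £1.24465
Dining chair £231.50: household furniture → 5.75% → £13.31125
Coat rack £32.63: household furniture → 5.75% → £1.876225
Unrounded tax sum = £24.883475 → £24.88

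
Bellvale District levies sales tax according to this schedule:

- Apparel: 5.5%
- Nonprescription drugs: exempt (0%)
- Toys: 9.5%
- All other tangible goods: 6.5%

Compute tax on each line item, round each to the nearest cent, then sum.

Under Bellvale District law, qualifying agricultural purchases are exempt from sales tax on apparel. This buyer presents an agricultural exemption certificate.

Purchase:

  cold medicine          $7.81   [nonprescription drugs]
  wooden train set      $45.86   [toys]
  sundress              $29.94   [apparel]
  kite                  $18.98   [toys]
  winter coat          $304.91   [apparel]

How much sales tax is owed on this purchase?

Cold medicine $7.81: nonprescription drugs → 0% → $0.00
Wooden train set $45.86: toys → 9.5% → $4.36
Sundress $29.94: apparel, buyer-exempt → 0% → $0.00
Kite $18.98: toys → 9.5% → $1.80
Winter coat $304.91: apparel, buyer-exempt → 0% → $0.00
Total tax = $4.36 + $1.80 = $6.16

$6.16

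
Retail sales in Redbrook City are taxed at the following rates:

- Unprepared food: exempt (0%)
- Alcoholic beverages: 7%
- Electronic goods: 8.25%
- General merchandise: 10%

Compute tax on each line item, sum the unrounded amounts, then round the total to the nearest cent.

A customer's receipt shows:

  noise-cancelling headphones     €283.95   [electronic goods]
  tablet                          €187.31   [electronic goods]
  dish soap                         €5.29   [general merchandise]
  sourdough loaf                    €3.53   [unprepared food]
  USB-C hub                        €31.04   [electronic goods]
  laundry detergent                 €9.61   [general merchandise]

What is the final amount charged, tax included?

€563.66

Noise-cancelling headphones €283.95: electronic goods → 8.25% → €23.425875
Tablet €187.31: electronic goods → 8.25% → €15.453075
Dish soap €5.29: general merchandise → 10% → €0.529
Sourdough loaf €3.53: unprepared food → 0% → €0.00
USB-C hub €31.04: electronic goods → 8.25% → €2.5608
Laundry detergent €9.61: general merchandise → 10% → €0.961
Subtotal = €520.73; unrounded tax = €42.92975 → €42.93; total due = €563.66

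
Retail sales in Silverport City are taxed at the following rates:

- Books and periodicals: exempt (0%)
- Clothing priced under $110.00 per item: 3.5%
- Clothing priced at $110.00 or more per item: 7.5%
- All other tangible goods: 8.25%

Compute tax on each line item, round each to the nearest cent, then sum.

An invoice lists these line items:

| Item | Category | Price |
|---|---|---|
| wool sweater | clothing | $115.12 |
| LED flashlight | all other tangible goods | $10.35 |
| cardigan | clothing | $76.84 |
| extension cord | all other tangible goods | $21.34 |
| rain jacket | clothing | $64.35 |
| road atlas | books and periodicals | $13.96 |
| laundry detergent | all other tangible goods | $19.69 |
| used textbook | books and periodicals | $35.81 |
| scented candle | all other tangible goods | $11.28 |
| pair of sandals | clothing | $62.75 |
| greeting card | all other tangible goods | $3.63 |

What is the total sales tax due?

$21.23

Wool sweater $115.12: clothing, $110.00 or more → 7.5% → $8.63
LED flashlight $10.35: all other tangible goods → 8.25% → $0.85
Cardigan $76.84: clothing, under $110.00 → 3.5% → $2.69
Extension cord $21.34: all other tangible goods → 8.25% → $1.76
Rain jacket $64.35: clothing, under $110.00 → 3.5% → $2.25
Road atlas $13.96: books and periodicals → 0% → $0.00
Laundry detergent $19.69: all other tangible goods → 8.25% → $1.62
Used textbook $35.81: books and periodicals → 0% → $0.00
Scented candle $11.28: all other tangible goods → 8.25% → $0.93
Pair of sandals $62.75: clothing, under $110.00 → 3.5% → $2.20
Greeting card $3.63: all other tangible goods → 8.25% → $0.30
Total tax = $8.63 + $0.85 + $2.69 + $1.76 + $2.25 + $1.62 + $0.93 + $2.20 + $0.30 = $21.23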